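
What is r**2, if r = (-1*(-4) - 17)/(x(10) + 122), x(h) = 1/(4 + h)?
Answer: 33124/2920681 ≈ 0.011341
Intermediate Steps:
r = -182/1709 (r = (-1*(-4) - 17)/(1/(4 + 10) + 122) = (4 - 17)/(1/14 + 122) = -13/(1/14 + 122) = -13/1709/14 = -13*14/1709 = -182/1709 ≈ -0.10650)
r**2 = (-182/1709)**2 = 33124/2920681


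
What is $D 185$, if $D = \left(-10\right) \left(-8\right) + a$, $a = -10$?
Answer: $12950$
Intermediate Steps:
$D = 70$ ($D = \left(-10\right) \left(-8\right) - 10 = 80 - 10 = 70$)
$D 185 = 70 \cdot 185 = 12950$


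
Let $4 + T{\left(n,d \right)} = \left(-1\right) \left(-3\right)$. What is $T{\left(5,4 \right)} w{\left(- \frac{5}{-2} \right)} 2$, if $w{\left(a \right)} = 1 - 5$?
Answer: $8$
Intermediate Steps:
$w{\left(a \right)} = -4$
$T{\left(n,d \right)} = -1$ ($T{\left(n,d \right)} = -4 - -3 = -4 + 3 = -1$)
$T{\left(5,4 \right)} w{\left(- \frac{5}{-2} \right)} 2 = \left(-1\right) \left(-4\right) 2 = 4 \cdot 2 = 8$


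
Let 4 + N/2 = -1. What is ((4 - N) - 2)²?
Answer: 144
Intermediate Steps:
N = -10 (N = -8 + 2*(-1) = -8 - 2 = -10)
((4 - N) - 2)² = ((4 - 1*(-10)) - 2)² = ((4 + 10) - 2)² = (14 - 2)² = 12² = 144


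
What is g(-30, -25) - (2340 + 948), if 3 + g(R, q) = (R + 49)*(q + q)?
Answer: -4241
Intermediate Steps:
g(R, q) = -3 + 2*q*(49 + R) (g(R, q) = -3 + (R + 49)*(q + q) = -3 + (49 + R)*(2*q) = -3 + 2*q*(49 + R))
g(-30, -25) - (2340 + 948) = (-3 + 98*(-25) + 2*(-30)*(-25)) - (2340 + 948) = (-3 - 2450 + 1500) - 1*3288 = -953 - 3288 = -4241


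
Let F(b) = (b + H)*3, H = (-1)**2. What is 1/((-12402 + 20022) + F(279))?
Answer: 1/8460 ≈ 0.00011820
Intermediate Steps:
H = 1
F(b) = 3 + 3*b (F(b) = (b + 1)*3 = (1 + b)*3 = 3 + 3*b)
1/((-12402 + 20022) + F(279)) = 1/((-12402 + 20022) + (3 + 3*279)) = 1/(7620 + (3 + 837)) = 1/(7620 + 840) = 1/8460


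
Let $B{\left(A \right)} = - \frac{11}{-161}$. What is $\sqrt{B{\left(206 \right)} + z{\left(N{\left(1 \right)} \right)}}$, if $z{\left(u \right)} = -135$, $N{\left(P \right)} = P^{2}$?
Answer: $\frac{2 i \sqrt{874391}}{161} \approx 11.616 i$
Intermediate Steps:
$B{\left(A \right)} = \frac{11}{161}$ ($B{\left(A \right)} = \left(-11\right) \left(- \frac{1}{161}\right) = \frac{11}{161}$)
$\sqrt{B{\left(206 \right)} + z{\left(N{\left(1 \right)} \right)}} = \sqrt{\frac{11}{161} - 135} = \sqrt{- \frac{21724}{161}} = \frac{2 i \sqrt{874391}}{161}$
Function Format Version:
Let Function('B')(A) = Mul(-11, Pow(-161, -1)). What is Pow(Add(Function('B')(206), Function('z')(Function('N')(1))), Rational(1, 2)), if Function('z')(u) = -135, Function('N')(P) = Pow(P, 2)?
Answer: Mul(Rational(2, 161), I, Pow(874391, Rational(1, 2))) ≈ Mul(11.616, I)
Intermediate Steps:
Function('B')(A) = Rational(11, 161) (Function('B')(A) = Mul(-11, Rational(-1, 161)) = Rational(11, 161))
Pow(Add(Function('B')(206), Function('z')(Function('N')(1))), Rational(1, 2)) = Pow(Add(Rational(11, 161), -135), Rational(1, 2)) = Pow(Rational(-21724, 161), Rational(1, 2)) = Mul(Rational(2, 161), I, Pow(874391, Rational(1, 2)))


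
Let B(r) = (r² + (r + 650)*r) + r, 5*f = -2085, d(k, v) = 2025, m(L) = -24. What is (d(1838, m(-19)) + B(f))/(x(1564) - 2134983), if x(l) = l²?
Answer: 78336/311113 ≈ 0.25179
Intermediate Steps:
f = -417 (f = (⅕)*(-2085) = -417)
B(r) = r + r² + r*(650 + r) (B(r) = (r² + (650 + r)*r) + r = (r² + r*(650 + r)) + r = r + r² + r*(650 + r))
(d(1838, m(-19)) + B(f))/(x(1564) - 2134983) = (2025 - 417*(651 + 2*(-417)))/(1564² - 2134983) = (2025 - 417*(651 - 834))/(2446096 - 2134983) = (2025 - 417*(-183))/311113 = (2025 + 76311)*(1/311113) = 78336*(1/311113) = 78336/311113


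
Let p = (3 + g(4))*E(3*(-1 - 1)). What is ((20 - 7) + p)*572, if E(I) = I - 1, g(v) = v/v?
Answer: -8580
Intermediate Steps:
g(v) = 1
E(I) = -1 + I
p = -28 (p = (3 + 1)*(-1 + 3*(-1 - 1)) = 4*(-1 + 3*(-2)) = 4*(-1 - 6) = 4*(-7) = -28)
((20 - 7) + p)*572 = ((20 - 7) - 28)*572 = (13 - 28)*572 = -15*572 = -8580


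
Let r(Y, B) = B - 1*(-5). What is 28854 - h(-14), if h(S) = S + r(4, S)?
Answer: 28877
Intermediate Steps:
r(Y, B) = 5 + B (r(Y, B) = B + 5 = 5 + B)
h(S) = 5 + 2*S (h(S) = S + (5 + S) = 5 + 2*S)
28854 - h(-14) = 28854 - (5 + 2*(-14)) = 28854 - (5 - 28) = 28854 - 1*(-23) = 28854 + 23 = 28877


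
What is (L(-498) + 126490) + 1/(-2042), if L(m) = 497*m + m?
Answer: -248131589/2042 ≈ -1.2151e+5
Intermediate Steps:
L(m) = 498*m
(L(-498) + 126490) + 1/(-2042) = (498*(-498) + 126490) + 1/(-2042) = (-248004 + 126490) - 1/2042 = -121514 - 1/2042 = -248131589/2042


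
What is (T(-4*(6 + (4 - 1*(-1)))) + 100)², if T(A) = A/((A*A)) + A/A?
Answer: 19740249/1936 ≈ 10196.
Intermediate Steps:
T(A) = 1 + 1/A (T(A) = A/(A²) + 1 = A/A² + 1 = 1/A + 1 = 1 + 1/A)
(T(-4*(6 + (4 - 1*(-1)))) + 100)² = ((1 - 4*(6 + (4 - 1*(-1))))/((-4*(6 + (4 - 1*(-1))))) + 100)² = ((1 - 4*(6 + (4 + 1)))/((-4*(6 + (4 + 1)))) + 100)² = ((1 - 4*(6 + 5))/((-4*(6 + 5))) + 100)² = ((1 - 4*11)/((-4*11)) + 100)² = ((1 - 44)/(-44) + 100)² = (-1/44*(-43) + 100)² = (43/44 + 100)² = (4443/44)² = 19740249/1936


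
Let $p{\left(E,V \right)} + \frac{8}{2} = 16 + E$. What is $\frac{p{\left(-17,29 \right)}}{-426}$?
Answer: $\frac{5}{426} \approx 0.011737$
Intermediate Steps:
$p{\left(E,V \right)} = 12 + E$ ($p{\left(E,V \right)} = -4 + \left(16 + E\right) = 12 + E$)
$\frac{p{\left(-17,29 \right)}}{-426} = \frac{12 - 17}{-426} = \left(-5\right) \left(- \frac{1}{426}\right) = \frac{5}{426}$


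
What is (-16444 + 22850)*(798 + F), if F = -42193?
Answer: -265176370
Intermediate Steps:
(-16444 + 22850)*(798 + F) = (-16444 + 22850)*(798 - 42193) = 6406*(-41395) = -265176370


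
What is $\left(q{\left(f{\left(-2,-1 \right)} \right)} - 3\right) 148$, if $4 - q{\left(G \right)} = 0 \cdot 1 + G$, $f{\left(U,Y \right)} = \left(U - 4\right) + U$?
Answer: $1332$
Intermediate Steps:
$f{\left(U,Y \right)} = -4 + 2 U$ ($f{\left(U,Y \right)} = \left(-4 + U\right) + U = -4 + 2 U$)
$q{\left(G \right)} = 4 - G$ ($q{\left(G \right)} = 4 - \left(0 \cdot 1 + G\right) = 4 - \left(0 + G\right) = 4 - G$)
$\left(q{\left(f{\left(-2,-1 \right)} \right)} - 3\right) 148 = \left(\left(4 - \left(-4 + 2 \left(-2\right)\right)\right) - 3\right) 148 = \left(\left(4 - \left(-4 - 4\right)\right) - 3\right) 148 = \left(\left(4 - -8\right) - 3\right) 148 = \left(\left(4 + 8\right) - 3\right) 148 = \left(12 - 3\right) 148 = 9 \cdot 148 = 1332$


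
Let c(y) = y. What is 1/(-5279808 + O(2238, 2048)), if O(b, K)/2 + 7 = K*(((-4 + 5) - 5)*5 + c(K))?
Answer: 1/3026866 ≈ 3.3037e-7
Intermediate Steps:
O(b, K) = -14 + 2*K*(-20 + K) (O(b, K) = -14 + 2*(K*(((-4 + 5) - 5)*5 + K)) = -14 + 2*(K*((1 - 5)*5 + K)) = -14 + 2*(K*(-4*5 + K)) = -14 + 2*(K*(-20 + K)) = -14 + 2*K*(-20 + K))
1/(-5279808 + O(2238, 2048)) = 1/(-5279808 + (-14 - 40*2048 + 2*2048²)) = 1/(-5279808 + (-14 - 81920 + 2*4194304)) = 1/(-5279808 + (-14 - 81920 + 8388608)) = 1/(-5279808 + 8306674) = 1/3026866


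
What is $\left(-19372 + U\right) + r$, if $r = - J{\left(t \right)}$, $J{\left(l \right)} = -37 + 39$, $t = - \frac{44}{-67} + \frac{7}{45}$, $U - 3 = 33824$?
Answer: $14453$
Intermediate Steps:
$U = 33827$ ($U = 3 + 33824 = 33827$)
$t = \frac{2449}{3015}$ ($t = \left(-44\right) \left(- \frac{1}{67}\right) + 7 \cdot \frac{1}{45} = \frac{44}{67} + \frac{7}{45} = \frac{2449}{3015} \approx 0.81227$)
$J{\left(l \right)} = 2$
$r = -2$ ($r = \left(-1\right) 2 = -2$)
$\left(-19372 + U\right) + r = \left(-19372 + 33827\right) - 2 = 14455 - 2 = 14453$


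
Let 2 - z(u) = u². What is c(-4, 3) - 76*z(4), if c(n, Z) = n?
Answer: 1060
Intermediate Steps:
z(u) = 2 - u²
c(-4, 3) - 76*z(4) = -4 - 76*(2 - 1*4²) = -4 - 76*(2 - 1*16) = -4 - 76*(2 - 16) = -4 - 76*(-14) = -4 + 1064 = 1060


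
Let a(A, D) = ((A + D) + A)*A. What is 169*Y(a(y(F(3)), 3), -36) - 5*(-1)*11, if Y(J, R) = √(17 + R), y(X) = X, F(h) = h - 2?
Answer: 55 + 169*I*√19 ≈ 55.0 + 736.65*I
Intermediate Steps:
F(h) = -2 + h
a(A, D) = A*(D + 2*A) (a(A, D) = (D + 2*A)*A = A*(D + 2*A))
169*Y(a(y(F(3)), 3), -36) - 5*(-1)*11 = 169*√(17 - 36) - 5*(-1)*11 = 169*√(-19) + 5*11 = 169*(I*√19) + 55 = 169*I*√19 + 55 = 55 + 169*I*√19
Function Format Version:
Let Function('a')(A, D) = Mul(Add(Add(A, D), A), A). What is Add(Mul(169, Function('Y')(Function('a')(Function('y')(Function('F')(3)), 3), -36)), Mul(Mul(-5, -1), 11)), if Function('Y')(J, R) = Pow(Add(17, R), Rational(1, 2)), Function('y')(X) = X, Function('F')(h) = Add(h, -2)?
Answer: Add(55, Mul(169, I, Pow(19, Rational(1, 2)))) ≈ Add(55.000, Mul(736.65, I))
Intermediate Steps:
Function('F')(h) = Add(-2, h)
Function('a')(A, D) = Mul(A, Add(D, Mul(2, A))) (Function('a')(A, D) = Mul(Add(D, Mul(2, A)), A) = Mul(A, Add(D, Mul(2, A))))
Add(Mul(169, Function('Y')(Function('a')(Function('y')(Function('F')(3)), 3), -36)), Mul(Mul(-5, -1), 11)) = Add(Mul(169, Pow(Add(17, -36), Rational(1, 2))), Mul(Mul(-5, -1), 11)) = Add(Mul(169, Pow(-19, Rational(1, 2))), Mul(5, 11)) = Add(Mul(169, Mul(I, Pow(19, Rational(1, 2)))), 55) = Add(Mul(169, I, Pow(19, Rational(1, 2))), 55) = Add(55, Mul(169, I, Pow(19, Rational(1, 2))))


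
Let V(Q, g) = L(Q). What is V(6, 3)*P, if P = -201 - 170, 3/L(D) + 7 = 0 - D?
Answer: 1113/13 ≈ 85.615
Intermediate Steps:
L(D) = 3/(-7 - D) (L(D) = 3/(-7 + (0 - D)) = 3/(-7 - D))
V(Q, g) = -3/(7 + Q)
P = -371
V(6, 3)*P = -3/(7 + 6)*(-371) = -3/13*(-371) = 1113/13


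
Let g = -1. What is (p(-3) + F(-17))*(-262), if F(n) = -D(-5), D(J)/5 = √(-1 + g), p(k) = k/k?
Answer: -262 + 1310*I*√2 ≈ -262.0 + 1852.6*I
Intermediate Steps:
p(k) = 1
D(J) = 5*I*√2 (D(J) = 5*√(-1 - 1) = 5*√(-2) = 5*(I*√2) = 5*I*√2)
F(n) = -5*I*√2
(p(-3) + F(-17))*(-262) = (1 - 5*I*√2)*(-262) = -262 + 1310*I*√2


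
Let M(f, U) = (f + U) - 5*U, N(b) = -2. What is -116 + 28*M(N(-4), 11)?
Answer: -1404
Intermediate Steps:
M(f, U) = f - 4*U (M(f, U) = (U + f) - 5*U = f - 4*U)
-116 + 28*M(N(-4), 11) = -116 + 28*(-2 - 4*11) = -116 + 28*(-2 - 44) = -116 + 28*(-46) = -116 - 1288 = -1404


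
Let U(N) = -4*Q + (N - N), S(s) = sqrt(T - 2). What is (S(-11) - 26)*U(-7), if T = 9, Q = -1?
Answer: -104 + 4*sqrt(7) ≈ -93.417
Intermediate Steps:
S(s) = sqrt(7) (S(s) = sqrt(9 - 2) = sqrt(7))
U(N) = 4 (U(N) = -4*(-1) + (N - N) = 4 + 0 = 4)
(S(-11) - 26)*U(-7) = (sqrt(7) - 26)*4 = (-26 + sqrt(7))*4 = -104 + 4*sqrt(7)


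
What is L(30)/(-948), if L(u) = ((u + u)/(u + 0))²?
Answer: -1/237 ≈ -0.0042194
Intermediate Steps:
L(u) = 4 (L(u) = ((2*u)/u)² = 2² = 4)
L(30)/(-948) = 4/(-948) = 4*(-1/948) = -1/237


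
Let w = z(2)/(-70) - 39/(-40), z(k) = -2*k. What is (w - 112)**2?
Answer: 965407041/78400 ≈ 12314.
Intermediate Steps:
w = 289/280 (w = -2*2/(-70) - 39/(-40) = -4*(-1/70) - 39*(-1/40) = 2/35 + 39/40 = 289/280 ≈ 1.0321)
(w - 112)**2 = (289/280 - 112)**2 = (-31071/280)**2 = 965407041/78400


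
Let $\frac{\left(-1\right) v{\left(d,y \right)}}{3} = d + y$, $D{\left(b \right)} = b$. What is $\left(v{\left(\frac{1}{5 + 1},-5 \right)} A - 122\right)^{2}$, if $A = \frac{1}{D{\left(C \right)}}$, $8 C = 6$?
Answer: $\frac{94864}{9} \approx 10540.0$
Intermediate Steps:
$C = \frac{3}{4}$ ($C = \frac{1}{8} \cdot 6 = \frac{3}{4} \approx 0.75$)
$A = \frac{4}{3}$ ($A = \frac{1}{\frac{3}{4}} = \frac{4}{3} \approx 1.3333$)
$v{\left(d,y \right)} = - 3 d - 3 y$ ($v{\left(d,y \right)} = - 3 \left(d + y\right) = - 3 d - 3 y$)
$\left(v{\left(\frac{1}{5 + 1},-5 \right)} A - 122\right)^{2} = \left(\left(- \frac{3}{5 + 1} - -15\right) \frac{4}{3} - 122\right)^{2} = \left(\left(- \frac{3}{6} + 15\right) \frac{4}{3} - 122\right)^{2} = \left(\left(\left(-3\right) \frac{1}{6} + 15\right) \frac{4}{3} - 122\right)^{2} = \left(\left(- \frac{1}{2} + 15\right) \frac{4}{3} - 122\right)^{2} = \left(\frac{29}{2} \cdot \frac{4}{3} - 122\right)^{2} = \left(\frac{58}{3} - 122\right)^{2} = \left(- \frac{308}{3}\right)^{2} = \frac{94864}{9}$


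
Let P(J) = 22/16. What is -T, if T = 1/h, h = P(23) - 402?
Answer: 8/3205 ≈ 0.0024961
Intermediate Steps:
P(J) = 11/8 (P(J) = 22*(1/16) = 11/8)
h = -3205/8 (h = 11/8 - 402 = -3205/8 ≈ -400.63)
T = -8/3205 (T = 1/(-3205/8) = -8/3205 ≈ -0.0024961)
-T = -1*(-8/3205) = 8/3205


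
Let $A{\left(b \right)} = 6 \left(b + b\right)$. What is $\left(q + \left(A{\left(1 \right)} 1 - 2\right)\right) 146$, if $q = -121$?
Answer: $-16206$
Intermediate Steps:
$A{\left(b \right)} = 12 b$ ($A{\left(b \right)} = 6 \cdot 2 b = 12 b$)
$\left(q + \left(A{\left(1 \right)} 1 - 2\right)\right) 146 = \left(-121 - \left(2 - 12 \cdot 1 \cdot 1\right)\right) 146 = \left(-121 + \left(12 \cdot 1 - 2\right)\right) 146 = \left(-121 + \left(12 - 2\right)\right) 146 = \left(-121 + 10\right) 146 = \left(-111\right) 146 = -16206$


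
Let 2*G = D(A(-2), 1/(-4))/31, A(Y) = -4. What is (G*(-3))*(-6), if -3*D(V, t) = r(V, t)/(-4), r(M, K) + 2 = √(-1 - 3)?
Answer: -3/62 + 3*I/62 ≈ -0.048387 + 0.048387*I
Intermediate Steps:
r(M, K) = -2 + 2*I (r(M, K) = -2 + √(-1 - 3) = -2 + √(-4) = -2 + 2*I)
D(V, t) = -⅙ + I/6 (D(V, t) = -(-2 + 2*I)/(3*(-4)) = -(-2 + 2*I)*(-1)/(3*4) = -(½ - I/2)/3 = -⅙ + I/6)
G = -1/372 + I/372 (G = ((-⅙ + I/6)/31)/2 = ((-⅙ + I/6)*(1/31))/2 = (-1/186 + I/186)/2 = -1/372 + I/372 ≈ -0.0026882 + 0.0026882*I)
(G*(-3))*(-6) = ((-1/372 + I/372)*(-3))*(-6) = (1/124 - I/124)*(-6) = -3/62 + 3*I/62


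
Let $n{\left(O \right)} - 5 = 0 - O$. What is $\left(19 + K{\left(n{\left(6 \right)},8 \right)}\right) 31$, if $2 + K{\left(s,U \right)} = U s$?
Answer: $279$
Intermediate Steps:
$n{\left(O \right)} = 5 - O$ ($n{\left(O \right)} = 5 + \left(0 - O\right) = 5 - O$)
$K{\left(s,U \right)} = -2 + U s$
$\left(19 + K{\left(n{\left(6 \right)},8 \right)}\right) 31 = \left(19 + \left(-2 + 8 \left(5 - 6\right)\right)\right) 31 = \left(19 + \left(-2 + 8 \left(-1\right)\right)\right) 31 = \left(19 - 10\right) 31 = 9 \cdot 31 = 279$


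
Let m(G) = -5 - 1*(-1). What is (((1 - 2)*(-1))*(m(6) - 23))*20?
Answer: -540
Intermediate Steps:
m(G) = -4 (m(G) = -5 + 1 = -4)
(((1 - 2)*(-1))*(m(6) - 23))*20 = (((1 - 2)*(-1))*(-4 - 23))*20 = (-1*(-1)*(-27))*20 = (1*(-27))*20 = -27*20 = -540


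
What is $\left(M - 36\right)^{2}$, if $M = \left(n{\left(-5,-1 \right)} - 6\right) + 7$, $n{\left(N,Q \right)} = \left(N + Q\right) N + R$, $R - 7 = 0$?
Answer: $4$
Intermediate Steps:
$R = 7$ ($R = 7 + 0 = 7$)
$n{\left(N,Q \right)} = 7 + N \left(N + Q\right)$ ($n{\left(N,Q \right)} = \left(N + Q\right) N + 7 = N \left(N + Q\right) + 7 = 7 + N \left(N + Q\right)$)
$M = 38$ ($M = \left(\left(7 + \left(-5\right)^{2} - -5\right) - 6\right) + 7 = \left(\left(7 + 25 + 5\right) - 6\right) + 7 = \left(37 - 6\right) + 7 = 31 + 7 = 38$)
$\left(M - 36\right)^{2} = \left(38 - 36\right)^{2} = 2^{2} = 4$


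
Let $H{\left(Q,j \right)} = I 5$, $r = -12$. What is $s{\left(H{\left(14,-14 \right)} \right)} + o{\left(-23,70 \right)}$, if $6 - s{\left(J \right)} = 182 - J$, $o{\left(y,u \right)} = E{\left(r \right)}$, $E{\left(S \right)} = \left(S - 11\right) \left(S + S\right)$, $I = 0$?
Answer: $376$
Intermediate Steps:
$H{\left(Q,j \right)} = 0$ ($H{\left(Q,j \right)} = 0 \cdot 5 = 0$)
$E{\left(S \right)} = 2 S \left(-11 + S\right)$ ($E{\left(S \right)} = \left(-11 + S\right) 2 S = 2 S \left(-11 + S\right)$)
$o{\left(y,u \right)} = 552$ ($o{\left(y,u \right)} = 2 \left(-12\right) \left(-11 - 12\right) = 2 \left(-12\right) \left(-23\right) = 552$)
$s{\left(J \right)} = -176 + J$ ($s{\left(J \right)} = 6 - \left(182 - J\right) = 6 + \left(-182 + J\right) = -176 + J$)
$s{\left(H{\left(14,-14 \right)} \right)} + o{\left(-23,70 \right)} = \left(-176 + 0\right) + 552 = -176 + 552 = 376$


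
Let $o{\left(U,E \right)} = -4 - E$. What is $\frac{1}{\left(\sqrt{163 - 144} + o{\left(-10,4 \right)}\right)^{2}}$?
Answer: $\frac{1}{\left(8 - \sqrt{19}\right)^{2}} \approx 0.075428$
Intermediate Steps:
$\frac{1}{\left(\sqrt{163 - 144} + o{\left(-10,4 \right)}\right)^{2}} = \frac{1}{\left(\sqrt{163 - 144} - 8\right)^{2}} = \frac{1}{\left(\sqrt{19} - 8\right)^{2}} = \frac{1}{\left(-8 + \sqrt{19}\right)^{2}}$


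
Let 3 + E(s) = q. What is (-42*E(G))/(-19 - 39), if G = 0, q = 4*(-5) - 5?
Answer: -588/29 ≈ -20.276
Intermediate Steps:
q = -25 (q = -20 - 5 = -25)
E(s) = -28 (E(s) = -3 - 25 = -28)
(-42*E(G))/(-19 - 39) = (-42*(-28))/(-19 - 39) = 1176/(-58) = 1176*(-1/58) = -588/29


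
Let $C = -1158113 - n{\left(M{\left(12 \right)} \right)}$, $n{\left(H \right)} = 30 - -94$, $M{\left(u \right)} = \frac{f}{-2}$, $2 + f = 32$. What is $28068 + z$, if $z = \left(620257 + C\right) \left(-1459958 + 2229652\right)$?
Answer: $-414079950052$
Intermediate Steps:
$f = 30$ ($f = -2 + 32 = 30$)
$M{\left(u \right)} = -15$ ($M{\left(u \right)} = \frac{30}{-2} = 30 \left(- \frac{1}{2}\right) = -15$)
$n{\left(H \right)} = 124$ ($n{\left(H \right)} = 30 + 94 = 124$)
$C = -1158237$ ($C = -1158113 - 124 = -1158237$)
$z = -414079978120$ ($z = \left(620257 - 1158237\right) \left(-1459958 + 2229652\right) = \left(-537980\right) 769694 = -414079978120$)
$28068 + z = 28068 - 414079978120 = -414079950052$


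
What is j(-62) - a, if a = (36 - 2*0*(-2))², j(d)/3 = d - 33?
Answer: -1581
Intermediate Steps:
j(d) = -99 + 3*d (j(d) = 3*(d - 33) = 3*(-33 + d) = -99 + 3*d)
a = 1296 (a = (36 + 0*(-2))² = (36 + 0)² = 36² = 1296)
j(-62) - a = (-99 + 3*(-62)) - 1*1296 = (-99 - 186) - 1296 = -285 - 1296 = -1581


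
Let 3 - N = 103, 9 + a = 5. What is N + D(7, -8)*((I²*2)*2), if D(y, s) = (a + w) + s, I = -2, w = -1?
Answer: -308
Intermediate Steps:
a = -4 (a = -9 + 5 = -4)
N = -100 (N = 3 - 1*103 = 3 - 103 = -100)
D(y, s) = -5 + s (D(y, s) = (-4 - 1) + s = -5 + s)
N + D(7, -8)*((I²*2)*2) = -100 + (-5 - 8)*(((-2)²*2)*2) = -100 - 13*4*2*2 = -100 - 104*2 = -100 - 13*16 = -100 - 208 = -308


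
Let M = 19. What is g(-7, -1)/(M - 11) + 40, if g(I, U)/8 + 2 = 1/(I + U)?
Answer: 303/8 ≈ 37.875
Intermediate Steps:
g(I, U) = -16 + 8/(I + U)
g(-7, -1)/(M - 11) + 40 = (8*(1 - 2*(-7) - 2*(-1))/(-7 - 1))/(19 - 11) + 40 = (8*(1 + 14 + 2)/(-8))/8 + 40 = (8*(-⅛)*17)*(⅛) + 40 = -17*⅛ + 40 = -17/8 + 40 = 303/8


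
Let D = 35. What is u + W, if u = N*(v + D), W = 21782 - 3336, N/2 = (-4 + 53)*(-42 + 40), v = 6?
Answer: 10410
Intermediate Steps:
N = -196 (N = 2*((-4 + 53)*(-42 + 40)) = 2*(49*(-2)) = 2*(-98) = -196)
W = 18446
u = -8036 (u = -196*(6 + 35) = -196*41 = -8036)
u + W = -8036 + 18446 = 10410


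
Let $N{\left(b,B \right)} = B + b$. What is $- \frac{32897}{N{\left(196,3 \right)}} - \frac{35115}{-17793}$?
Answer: $- \frac{192782812}{1180269} \approx -163.34$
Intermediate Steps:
$- \frac{32897}{N{\left(196,3 \right)}} - \frac{35115}{-17793} = - \frac{32897}{3 + 196} - \frac{35115}{-17793} = - \frac{32897}{199} - - \frac{11705}{5931} = \left(-32897\right) \frac{1}{199} + \frac{11705}{5931} = - \frac{32897}{199} + \frac{11705}{5931} = - \frac{192782812}{1180269}$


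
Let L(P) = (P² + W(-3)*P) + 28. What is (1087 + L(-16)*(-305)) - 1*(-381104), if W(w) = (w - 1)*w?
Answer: 354131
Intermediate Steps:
W(w) = w*(-1 + w) (W(w) = (-1 + w)*w = w*(-1 + w))
L(P) = 28 + P² + 12*P (L(P) = (P² + (-3*(-1 - 3))*P) + 28 = (P² + (-3*(-4))*P) + 28 = (P² + 12*P) + 28 = 28 + P² + 12*P)
(1087 + L(-16)*(-305)) - 1*(-381104) = (1087 + (28 + (-16)² + 12*(-16))*(-305)) - 1*(-381104) = (1087 + (28 + 256 - 192)*(-305)) + 381104 = (1087 + 92*(-305)) + 381104 = (1087 - 28060) + 381104 = -26973 + 381104 = 354131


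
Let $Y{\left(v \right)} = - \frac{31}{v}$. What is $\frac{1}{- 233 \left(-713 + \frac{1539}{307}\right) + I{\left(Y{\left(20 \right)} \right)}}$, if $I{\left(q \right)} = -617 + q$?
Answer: $\frac{6140}{1009062423} \approx 6.0849 \cdot 10^{-6}$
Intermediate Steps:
$\frac{1}{- 233 \left(-713 + \frac{1539}{307}\right) + I{\left(Y{\left(20 \right)} \right)}} = \frac{1}{- 233 \left(-713 + \frac{1539}{307}\right) - \left(617 + \frac{31}{20}\right)} = \frac{1}{- 233 \left(-713 + 1539 \cdot \frac{1}{307}\right) - \frac{12371}{20}} = \frac{1}{- 233 \left(-713 + \frac{1539}{307}\right) - \frac{12371}{20}} = \frac{1}{\left(-233\right) \left(- \frac{217352}{307}\right) - \frac{12371}{20}} = \frac{1}{\frac{50643016}{307} - \frac{12371}{20}} = \frac{1}{\frac{1009062423}{6140}} = \frac{6140}{1009062423}$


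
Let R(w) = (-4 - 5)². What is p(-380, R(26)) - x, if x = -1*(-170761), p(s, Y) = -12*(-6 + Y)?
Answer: -171661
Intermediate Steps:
R(w) = 81 (R(w) = (-9)² = 81)
p(s, Y) = 72 - 12*Y
x = 170761
p(-380, R(26)) - x = (72 - 12*81) - 1*170761 = (72 - 972) - 170761 = -900 - 170761 = -171661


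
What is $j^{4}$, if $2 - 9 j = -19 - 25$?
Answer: $\frac{4477456}{6561} \approx 682.43$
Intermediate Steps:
$j = \frac{46}{9}$ ($j = \frac{2}{9} - \frac{-19 - 25}{9} = \frac{2}{9} - - \frac{44}{9} = \frac{2}{9} + \frac{44}{9} = \frac{46}{9} \approx 5.1111$)
$j^{4} = \left(\frac{46}{9}\right)^{4} = \frac{4477456}{6561}$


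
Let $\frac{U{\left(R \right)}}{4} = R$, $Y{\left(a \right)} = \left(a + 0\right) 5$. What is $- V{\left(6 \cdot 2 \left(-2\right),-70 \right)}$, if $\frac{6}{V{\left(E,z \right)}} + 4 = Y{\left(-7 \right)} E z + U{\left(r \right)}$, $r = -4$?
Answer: $\frac{3}{29410} \approx 0.00010201$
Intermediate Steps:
$Y{\left(a \right)} = 5 a$ ($Y{\left(a \right)} = a 5 = 5 a$)
$U{\left(R \right)} = 4 R$
$V{\left(E,z \right)} = \frac{6}{-20 - 35 E z}$ ($V{\left(E,z \right)} = \frac{6}{-4 + \left(5 \left(-7\right) E z + 4 \left(-4\right)\right)} = \frac{6}{-4 + \left(- 35 E z - 16\right)} = \frac{6}{-4 - \left(16 + 35 E z\right)} = \frac{6}{-20 - 35 E z}$)
$- V{\left(6 \cdot 2 \left(-2\right),-70 \right)} = - \frac{-6}{20 + 35 \cdot 6 \cdot 2 \left(-2\right) \left(-70\right)} = - \frac{-6}{20 + 35 \cdot 12 \left(-2\right) \left(-70\right)} = - \frac{-6}{20 + 35 \left(-24\right) \left(-70\right)} = - \frac{-6}{20 + 58800} = - \frac{-6}{58820} = \left(-1\right) \left(- \frac{3}{29410}\right) = \frac{3}{29410}$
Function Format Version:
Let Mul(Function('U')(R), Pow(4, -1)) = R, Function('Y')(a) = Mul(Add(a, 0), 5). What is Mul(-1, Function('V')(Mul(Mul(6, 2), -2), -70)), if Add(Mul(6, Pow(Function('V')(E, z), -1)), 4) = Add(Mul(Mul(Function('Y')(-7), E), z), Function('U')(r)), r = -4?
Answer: Rational(3, 29410) ≈ 0.00010201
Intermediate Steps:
Function('Y')(a) = Mul(5, a) (Function('Y')(a) = Mul(a, 5) = Mul(5, a))
Function('U')(R) = Mul(4, R)
Function('V')(E, z) = Mul(6, Pow(Add(-20, Mul(-35, E, z)), -1)) (Function('V')(E, z) = Mul(6, Pow(Add(-4, Add(Mul(Mul(Mul(5, -7), E), z), Mul(4, -4))), -1)) = Mul(6, Pow(Add(-4, Add(Mul(Mul(-35, E), z), -16)), -1)) = Mul(6, Pow(Add(-4, Add(Mul(-35, E, z), -16)), -1)) = Mul(6, Pow(Add(-4, Add(-16, Mul(-35, E, z))), -1)) = Mul(6, Pow(Add(-20, Mul(-35, E, z)), -1)))
Mul(-1, Function('V')(Mul(Mul(6, 2), -2), -70)) = Mul(-1, Mul(-6, Pow(Add(20, Mul(35, Mul(Mul(6, 2), -2), -70)), -1))) = Mul(-1, Mul(-6, Pow(Add(20, Mul(35, Mul(12, -2), -70)), -1))) = Mul(-1, Mul(-6, Pow(Add(20, Mul(35, -24, -70)), -1))) = Mul(-1, Mul(-6, Pow(Add(20, 58800), -1))) = Mul(-1, Mul(-6, Pow(58820, -1))) = Mul(-1, Mul(-6, Rational(1, 58820))) = Mul(-1, Rational(-3, 29410)) = Rational(3, 29410)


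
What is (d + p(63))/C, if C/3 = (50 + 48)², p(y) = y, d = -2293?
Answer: -1115/14406 ≈ -0.077398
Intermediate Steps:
C = 28812 (C = 3*(50 + 48)² = 3*98² = 3*9604 = 28812)
(d + p(63))/C = (-2293 + 63)/28812 = -2230*1/28812 = -1115/14406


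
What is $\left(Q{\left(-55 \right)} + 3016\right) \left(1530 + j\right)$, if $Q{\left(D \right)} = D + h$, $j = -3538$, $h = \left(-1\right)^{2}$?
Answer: $-5947696$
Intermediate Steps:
$h = 1$
$Q{\left(D \right)} = 1 + D$ ($Q{\left(D \right)} = D + 1 = 1 + D$)
$\left(Q{\left(-55 \right)} + 3016\right) \left(1530 + j\right) = \left(\left(1 - 55\right) + 3016\right) \left(1530 - 3538\right) = \left(-54 + 3016\right) \left(-2008\right) = 2962 \left(-2008\right) = -5947696$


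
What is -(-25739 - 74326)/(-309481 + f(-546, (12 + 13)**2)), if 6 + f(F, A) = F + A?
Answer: -33355/103136 ≈ -0.32341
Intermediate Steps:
f(F, A) = -6 + A + F (f(F, A) = -6 + (F + A) = -6 + (A + F) = -6 + A + F)
-(-25739 - 74326)/(-309481 + f(-546, (12 + 13)**2)) = -(-25739 - 74326)/(-309481 + (-6 + (12 + 13)**2 - 546)) = -(-100065)/(-309481 + (-6 + 25**2 - 546)) = -(-100065)/(-309481 + (-6 + 625 - 546)) = -(-100065)/(-309481 + 73) = -(-100065)/(-309408) = -(-100065)*(-1)/309408 = -1*33355/103136 = -33355/103136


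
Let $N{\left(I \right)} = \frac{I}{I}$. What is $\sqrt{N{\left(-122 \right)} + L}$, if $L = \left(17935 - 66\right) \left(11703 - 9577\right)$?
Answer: $3 \sqrt{4221055} \approx 6163.6$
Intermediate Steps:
$L = 37989494$ ($L = 17869 \cdot 2126 = 37989494$)
$N{\left(I \right)} = 1$
$\sqrt{N{\left(-122 \right)} + L} = \sqrt{1 + 37989494} = \sqrt{37989495} = 3 \sqrt{4221055}$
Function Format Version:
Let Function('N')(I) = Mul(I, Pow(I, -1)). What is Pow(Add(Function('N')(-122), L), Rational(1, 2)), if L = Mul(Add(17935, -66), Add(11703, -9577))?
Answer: Mul(3, Pow(4221055, Rational(1, 2))) ≈ 6163.6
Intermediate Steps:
L = 37989494 (L = Mul(17869, 2126) = 37989494)
Function('N')(I) = 1
Pow(Add(Function('N')(-122), L), Rational(1, 2)) = Pow(Add(1, 37989494), Rational(1, 2)) = Pow(37989495, Rational(1, 2)) = Mul(3, Pow(4221055, Rational(1, 2)))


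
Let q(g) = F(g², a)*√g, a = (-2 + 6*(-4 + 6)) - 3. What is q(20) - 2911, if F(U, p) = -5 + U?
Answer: -2911 + 790*√5 ≈ -1144.5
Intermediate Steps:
a = 7 (a = (-2 + 6*2) - 3 = (-2 + 12) - 3 = 10 - 3 = 7)
q(g) = √g*(-5 + g²) (q(g) = (-5 + g²)*√g = √g*(-5 + g²))
q(20) - 2911 = √20*(-5 + 20²) - 2911 = (2*√5)*(-5 + 400) - 2911 = (2*√5)*395 - 2911 = 790*√5 - 2911 = -2911 + 790*√5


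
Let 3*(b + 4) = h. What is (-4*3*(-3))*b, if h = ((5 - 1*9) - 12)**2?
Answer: 2928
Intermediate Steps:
h = 256 (h = ((5 - 9) - 12)**2 = (-4 - 12)**2 = (-16)**2 = 256)
b = 244/3 (b = -4 + (1/3)*256 = -4 + 256/3 = 244/3 ≈ 81.333)
(-4*3*(-3))*b = (-4*3*(-3))*(244/3) = -12*(-3)*(244/3) = 36*(244/3) = 2928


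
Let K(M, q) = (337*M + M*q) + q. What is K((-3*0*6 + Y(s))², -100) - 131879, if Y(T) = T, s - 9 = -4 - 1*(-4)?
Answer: -112782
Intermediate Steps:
s = 9 (s = 9 + (-4 - 1*(-4)) = 9 + (-4 + 4) = 9 + 0 = 9)
K(M, q) = q + 337*M + M*q
K((-3*0*6 + Y(s))², -100) - 131879 = (-100 + 337*(-3*0*6 + 9)² + (-3*0*6 + 9)²*(-100)) - 131879 = (-100 + 337*(0*6 + 9)² + (0*6 + 9)²*(-100)) - 131879 = (-100 + 337*(0 + 9)² + (0 + 9)²*(-100)) - 131879 = (-100 + 337*9² + 9²*(-100)) - 131879 = (-100 + 337*81 + 81*(-100)) - 131879 = (-100 + 27297 - 8100) - 131879 = 19097 - 131879 = -112782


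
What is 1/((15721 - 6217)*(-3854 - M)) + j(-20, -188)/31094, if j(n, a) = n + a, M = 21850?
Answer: -3629465773/542569902336 ≈ -0.0066894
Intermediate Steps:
j(n, a) = a + n
1/((15721 - 6217)*(-3854 - M)) + j(-20, -188)/31094 = 1/((15721 - 6217)*(-3854 - 1*21850)) + (-188 - 20)/31094 = 1/(9504*(-3854 - 21850)) - 208*1/31094 = (1/9504)/(-25704) - 104/15547 = (1/9504)*(-1/25704) - 104/15547 = -1/244290816 - 104/15547 = -3629465773/542569902336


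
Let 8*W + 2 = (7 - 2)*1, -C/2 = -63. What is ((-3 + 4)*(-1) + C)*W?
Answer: 375/8 ≈ 46.875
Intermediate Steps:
C = 126 (C = -2*(-63) = 126)
W = 3/8 (W = -¼ + ((7 - 2)*1)/8 = -¼ + (5*1)/8 = -¼ + (⅛)*5 = -¼ + 5/8 = 3/8 ≈ 0.37500)
((-3 + 4)*(-1) + C)*W = ((-3 + 4)*(-1) + 126)*(3/8) = (1*(-1) + 126)*(3/8) = (-1 + 126)*(3/8) = 125*(3/8) = 375/8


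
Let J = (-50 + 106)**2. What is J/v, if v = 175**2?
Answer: 64/625 ≈ 0.10240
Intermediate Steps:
J = 3136 (J = 56**2 = 3136)
v = 30625
J/v = 3136/30625 = 3136*(1/30625) = 64/625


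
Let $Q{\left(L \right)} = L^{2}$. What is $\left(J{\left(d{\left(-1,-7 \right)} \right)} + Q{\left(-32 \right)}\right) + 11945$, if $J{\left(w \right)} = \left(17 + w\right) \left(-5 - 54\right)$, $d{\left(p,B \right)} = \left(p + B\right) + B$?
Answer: $12851$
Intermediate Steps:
$d{\left(p,B \right)} = p + 2 B$ ($d{\left(p,B \right)} = \left(B + p\right) + B = p + 2 B$)
$J{\left(w \right)} = -1003 - 59 w$ ($J{\left(w \right)} = \left(17 + w\right) \left(-59\right) = -1003 - 59 w$)
$\left(J{\left(d{\left(-1,-7 \right)} \right)} + Q{\left(-32 \right)}\right) + 11945 = \left(\left(-1003 - 59 \left(-1 + 2 \left(-7\right)\right)\right) + \left(-32\right)^{2}\right) + 11945 = \left(\left(-1003 - 59 \left(-1 - 14\right)\right) + 1024\right) + 11945 = \left(\left(-1003 - -885\right) + 1024\right) + 11945 = \left(\left(-1003 + 885\right) + 1024\right) + 11945 = \left(-118 + 1024\right) + 11945 = 906 + 11945 = 12851$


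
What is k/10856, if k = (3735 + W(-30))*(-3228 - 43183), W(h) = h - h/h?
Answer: -21488293/1357 ≈ -15835.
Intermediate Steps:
W(h) = -1 + h (W(h) = h - 1*1 = h - 1 = -1 + h)
k = -171906344 (k = (3735 + (-1 - 30))*(-3228 - 43183) = (3735 - 31)*(-46411) = 3704*(-46411) = -171906344)
k/10856 = -171906344/10856 = -171906344*1/10856 = -21488293/1357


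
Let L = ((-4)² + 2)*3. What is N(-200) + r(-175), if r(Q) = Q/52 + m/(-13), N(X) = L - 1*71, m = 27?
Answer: -1167/52 ≈ -22.442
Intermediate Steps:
L = 54 (L = (16 + 2)*3 = 18*3 = 54)
N(X) = -17 (N(X) = 54 - 1*71 = 54 - 71 = -17)
r(Q) = -27/13 + Q/52 (r(Q) = Q/52 + 27/(-13) = Q*(1/52) + 27*(-1/13) = Q/52 - 27/13 = -27/13 + Q/52)
N(-200) + r(-175) = -17 + (-27/13 + (1/52)*(-175)) = -17 + (-27/13 - 175/52) = -17 - 283/52 = -1167/52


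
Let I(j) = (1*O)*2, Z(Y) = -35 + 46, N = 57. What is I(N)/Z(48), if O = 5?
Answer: 10/11 ≈ 0.90909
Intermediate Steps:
Z(Y) = 11
I(j) = 10 (I(j) = (1*5)*2 = 5*2 = 10)
I(N)/Z(48) = 10/11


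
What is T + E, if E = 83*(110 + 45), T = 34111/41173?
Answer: 48156796/3743 ≈ 12866.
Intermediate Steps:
T = 3101/3743 (T = 34111*(1/41173) = 3101/3743 ≈ 0.82848)
E = 12865 (E = 83*155 = 12865)
T + E = 3101/3743 + 12865 = 48156796/3743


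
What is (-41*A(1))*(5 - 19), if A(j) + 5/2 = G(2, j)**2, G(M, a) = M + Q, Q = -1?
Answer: -861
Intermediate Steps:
G(M, a) = -1 + M (G(M, a) = M - 1 = -1 + M)
A(j) = -3/2 (A(j) = -5/2 + (-1 + 2)**2 = -5/2 + 1**2 = -5/2 + 1 = -3/2)
(-41*A(1))*(5 - 19) = (-41*(-3/2))*(5 - 19) = (123/2)*(-14) = -861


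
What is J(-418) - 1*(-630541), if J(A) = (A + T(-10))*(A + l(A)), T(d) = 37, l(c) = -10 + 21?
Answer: 785608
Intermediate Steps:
l(c) = 11
J(A) = (11 + A)*(37 + A) (J(A) = (A + 37)*(A + 11) = (37 + A)*(11 + A) = (11 + A)*(37 + A))
J(-418) - 1*(-630541) = (407 + (-418)² + 48*(-418)) - 1*(-630541) = (407 + 174724 - 20064) + 630541 = 155067 + 630541 = 785608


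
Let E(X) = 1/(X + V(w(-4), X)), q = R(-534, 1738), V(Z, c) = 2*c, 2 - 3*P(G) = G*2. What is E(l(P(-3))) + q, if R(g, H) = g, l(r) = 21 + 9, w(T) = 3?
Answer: -48059/90 ≈ -533.99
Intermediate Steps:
P(G) = 2/3 - 2*G/3 (P(G) = 2/3 - G*2/3 = 2/3 - 2*G/3)
l(r) = 30
q = -534
E(X) = 1/(3*X) (E(X) = 1/(X + 2*X) = 1/(3*X))
E(l(P(-3))) + q = (1/3)/30 - 534 = (1/3)*(1/30) - 534 = 1/90 - 534 = -48059/90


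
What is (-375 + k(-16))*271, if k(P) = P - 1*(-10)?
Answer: -103251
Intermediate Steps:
k(P) = 10 + P (k(P) = P + 10 = 10 + P)
(-375 + k(-16))*271 = (-375 + (10 - 16))*271 = (-375 - 6)*271 = -381*271 = -103251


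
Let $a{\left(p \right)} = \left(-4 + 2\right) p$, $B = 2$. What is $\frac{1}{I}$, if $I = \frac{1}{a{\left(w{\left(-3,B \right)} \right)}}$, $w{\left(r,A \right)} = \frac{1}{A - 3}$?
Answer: $2$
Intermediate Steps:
$w{\left(r,A \right)} = \frac{1}{-3 + A}$
$a{\left(p \right)} = - 2 p$
$I = \frac{1}{2}$ ($I = \frac{1}{\left(-2\right) \frac{1}{-3 + 2}} = \frac{1}{\left(-2\right) \frac{1}{-1}} = \frac{1}{\left(-2\right) \left(-1\right)} = \frac{1}{2} \approx 0.5$)
$\frac{1}{I} = \frac{1}{\frac{1}{2}} = 2$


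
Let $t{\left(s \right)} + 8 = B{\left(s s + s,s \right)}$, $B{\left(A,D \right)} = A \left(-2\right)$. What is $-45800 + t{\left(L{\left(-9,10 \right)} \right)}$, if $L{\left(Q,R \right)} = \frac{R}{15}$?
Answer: $- \frac{412292}{9} \approx -45810.0$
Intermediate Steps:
$B{\left(A,D \right)} = - 2 A$
$L{\left(Q,R \right)} = \frac{R}{15}$ ($L{\left(Q,R \right)} = R \frac{1}{15} = \frac{R}{15}$)
$t{\left(s \right)} = -8 - 2 s - 2 s^{2}$ ($t{\left(s \right)} = -8 - 2 \left(s s + s\right) = -8 - 2 \left(s^{2} + s\right) = -8 - 2 \left(s + s^{2}\right) = -8 - \left(2 s + 2 s^{2}\right) = -8 - 2 s - 2 s^{2}$)
$-45800 + t{\left(L{\left(-9,10 \right)} \right)} = -45800 - \left(8 + 2 \cdot \frac{1}{15} \cdot 10 \left(1 + \frac{1}{15} \cdot 10\right)\right) = -45800 - \left(8 + \frac{4 \left(1 + \frac{2}{3}\right)}{3}\right) = -45800 - \left(8 + \frac{4}{3} \cdot \frac{5}{3}\right) = -45800 - \frac{92}{9} = - \frac{412292}{9}$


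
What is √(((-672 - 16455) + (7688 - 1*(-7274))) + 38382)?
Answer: √36217 ≈ 190.31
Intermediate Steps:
√(((-672 - 16455) + (7688 - 1*(-7274))) + 38382) = √((-17127 + (7688 + 7274)) + 38382) = √((-17127 + 14962) + 38382) = √(-2165 + 38382) = √36217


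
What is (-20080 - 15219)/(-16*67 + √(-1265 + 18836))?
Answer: 37840528/1131613 + 35299*√17571/1131613 ≈ 37.574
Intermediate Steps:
(-20080 - 15219)/(-16*67 + √(-1265 + 18836)) = -35299/(-1072 + √17571)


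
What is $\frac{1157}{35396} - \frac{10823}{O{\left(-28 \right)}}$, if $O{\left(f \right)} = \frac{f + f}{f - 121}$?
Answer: $- \frac{14270120125}{495544} \approx -28797.0$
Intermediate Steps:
$O{\left(f \right)} = \frac{2 f}{-121 + f}$
$\frac{1157}{35396} - \frac{10823}{O{\left(-28 \right)}} = \frac{1157}{35396} - \frac{10823}{2 \left(-28\right) \frac{1}{-121 - 28}} = 1157 \cdot \frac{1}{35396} - \frac{10823}{2 \left(-28\right) \frac{1}{-149}} = \frac{1157}{35396} - \frac{10823}{2 \left(-28\right) \left(- \frac{1}{149}\right)} = \frac{1157}{35396} - \frac{10823}{\frac{56}{149}} = \frac{1157}{35396} - \frac{1612627}{56} = - \frac{14270120125}{495544}$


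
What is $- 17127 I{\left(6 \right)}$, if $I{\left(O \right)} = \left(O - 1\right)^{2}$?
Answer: $-428175$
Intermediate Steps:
$I{\left(O \right)} = \left(-1 + O\right)^{2}$
$- 17127 I{\left(6 \right)} = - 17127 \left(-1 + 6\right)^{2} = - 17127 \cdot 5^{2} = \left(-17127\right) 25 = -428175$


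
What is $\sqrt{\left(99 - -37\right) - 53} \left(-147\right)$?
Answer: $- 147 \sqrt{83} \approx -1339.2$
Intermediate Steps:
$\sqrt{\left(99 - -37\right) - 53} \left(-147\right) = \sqrt{\left(99 + 37\right) - 53} \left(-147\right) = \sqrt{136 - 53} \left(-147\right) = \sqrt{83} \left(-147\right) = - 147 \sqrt{83}$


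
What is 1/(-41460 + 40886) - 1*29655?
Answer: -17021971/574 ≈ -29655.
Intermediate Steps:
1/(-41460 + 40886) - 1*29655 = 1/(-574) - 29655 = -1/574 - 29655 = -17021971/574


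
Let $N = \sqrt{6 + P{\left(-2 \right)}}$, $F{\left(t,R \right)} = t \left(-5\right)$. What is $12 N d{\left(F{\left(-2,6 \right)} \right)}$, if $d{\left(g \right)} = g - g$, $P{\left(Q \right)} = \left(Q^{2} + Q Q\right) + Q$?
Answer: $0$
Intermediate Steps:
$F{\left(t,R \right)} = - 5 t$
$P{\left(Q \right)} = Q + 2 Q^{2}$ ($P{\left(Q \right)} = \left(Q^{2} + Q^{2}\right) + Q = 2 Q^{2} + Q = Q + 2 Q^{2}$)
$d{\left(g \right)} = 0$
$N = 2 \sqrt{3}$ ($N = \sqrt{6 - 2 \left(1 + 2 \left(-2\right)\right)} = \sqrt{6 - 2 \left(1 - 4\right)} = \sqrt{6 - -6} = \sqrt{6 + 6} = \sqrt{12} = 2 \sqrt{3} \approx 3.4641$)
$12 N d{\left(F{\left(-2,6 \right)} \right)} = 12 \cdot 2 \sqrt{3} \cdot 0 = 24 \sqrt{3} \cdot 0 = 0$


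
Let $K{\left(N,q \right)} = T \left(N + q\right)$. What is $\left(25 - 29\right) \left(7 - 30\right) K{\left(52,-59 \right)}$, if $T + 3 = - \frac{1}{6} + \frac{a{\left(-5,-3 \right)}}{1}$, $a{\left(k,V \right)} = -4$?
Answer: $\frac{13846}{3} \approx 4615.3$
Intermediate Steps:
$T = - \frac{43}{6}$ ($T = -3 - \left(\frac{1}{6} + 4\right) = -3 - \frac{25}{6} = - \frac{43}{6} \approx -7.1667$)
$K{\left(N,q \right)} = - \frac{43 N}{6} - \frac{43 q}{6}$ ($K{\left(N,q \right)} = - \frac{43 \left(N + q\right)}{6} = - \frac{43 N}{6} - \frac{43 q}{6}$)
$\left(25 - 29\right) \left(7 - 30\right) K{\left(52,-59 \right)} = \left(25 - 29\right) \left(7 - 30\right) \left(\left(- \frac{43}{6}\right) 52 - - \frac{2537}{6}\right) = \left(-4\right) \left(-23\right) \left(- \frac{1118}{3} + \frac{2537}{6}\right) = 92 \cdot \frac{301}{6} = \frac{13846}{3}$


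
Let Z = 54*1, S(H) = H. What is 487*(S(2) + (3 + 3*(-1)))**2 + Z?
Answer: 2002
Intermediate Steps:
Z = 54
487*(S(2) + (3 + 3*(-1)))**2 + Z = 487*(2 + (3 + 3*(-1)))**2 + 54 = 487*(2 + (3 - 3))**2 + 54 = 487*(2 + 0)**2 + 54 = 487*2**2 + 54 = 487*4 + 54 = 1948 + 54 = 2002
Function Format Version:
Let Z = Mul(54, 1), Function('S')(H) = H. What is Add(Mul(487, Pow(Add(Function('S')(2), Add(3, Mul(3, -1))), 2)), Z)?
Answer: 2002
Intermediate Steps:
Z = 54
Add(Mul(487, Pow(Add(Function('S')(2), Add(3, Mul(3, -1))), 2)), Z) = Add(Mul(487, Pow(Add(2, Add(3, Mul(3, -1))), 2)), 54) = Add(Mul(487, Pow(Add(2, Add(3, -3)), 2)), 54) = Add(Mul(487, Pow(Add(2, 0), 2)), 54) = Add(Mul(487, Pow(2, 2)), 54) = Add(Mul(487, 4), 54) = Add(1948, 54) = 2002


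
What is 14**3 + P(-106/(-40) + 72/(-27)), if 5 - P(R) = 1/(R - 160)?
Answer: 26393209/9601 ≈ 2749.0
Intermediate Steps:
P(R) = 5 - 1/(-160 + R) (P(R) = 5 - 1/(R - 160) = 5 - 1/(-160 + R))
14**3 + P(-106/(-40) + 72/(-27)) = 14**3 + (-801 + 5*(-106/(-40) + 72/(-27)))/(-160 + (-106/(-40) + 72/(-27))) = 2744 + (-801 + 5*(-106*(-1/40) + 72*(-1/27)))/(-160 + (-106*(-1/40) + 72*(-1/27))) = 2744 + (-801 + 5*(53/20 - 8/3))/(-160 + (53/20 - 8/3)) = 2744 + (-801 + 5*(-1/60))/(-160 - 1/60) = 2744 + (-801 - 1/12)/(-9601/60) = 2744 - 60/9601*(-9613/12) = 2744 + 48065/9601 = 26393209/9601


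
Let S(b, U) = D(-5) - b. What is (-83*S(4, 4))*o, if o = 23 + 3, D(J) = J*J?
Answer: -45318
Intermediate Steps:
D(J) = J²
S(b, U) = 25 - b (S(b, U) = (-5)² - b = 25 - b)
o = 26
(-83*S(4, 4))*o = -83*(25 - 1*4)*26 = -83*(25 - 4)*26 = -83*21*26 = -1743*26 = -45318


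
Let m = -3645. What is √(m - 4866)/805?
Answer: I*√8511/805 ≈ 0.1146*I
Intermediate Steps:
√(m - 4866)/805 = √(-3645 - 4866)/805 = √(-8511)*(1/805) = (I*√8511)*(1/805) = I*√8511/805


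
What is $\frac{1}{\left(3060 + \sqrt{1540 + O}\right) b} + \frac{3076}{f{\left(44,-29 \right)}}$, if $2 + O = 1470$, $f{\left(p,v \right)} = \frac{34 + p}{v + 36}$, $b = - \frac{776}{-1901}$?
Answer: $\frac{19550626609903}{70822239072} - \frac{1901 \sqrt{47}}{907977424} \approx 276.05$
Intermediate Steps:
$b = \frac{776}{1901}$ ($b = \left(-776\right) \left(- \frac{1}{1901}\right) = \frac{776}{1901} \approx 0.40821$)
$f{\left(p,v \right)} = \frac{34 + p}{36 + v}$
$O = 1468$ ($O = -2 + 1470 = 1468$)
$\frac{1}{\left(3060 + \sqrt{1540 + O}\right) b} + \frac{3076}{f{\left(44,-29 \right)}} = \frac{1}{\left(3060 + \sqrt{1540 + 1468}\right) \frac{776}{1901}} + \frac{3076}{\frac{1}{36 - 29} \left(34 + 44\right)} = \frac{1}{3060 + \sqrt{3008}} \cdot \frac{1901}{776} + \frac{3076}{\frac{1}{7} \cdot 78} = \frac{1}{3060 + 8 \sqrt{47}} \cdot \frac{1901}{776} + \frac{3076}{\frac{1}{7} \cdot 78} = \frac{1901}{776 \left(3060 + 8 \sqrt{47}\right)} + \frac{3076}{\frac{78}{7}} = \frac{1901}{776 \left(3060 + 8 \sqrt{47}\right)} + 3076 \cdot \frac{7}{78} = \frac{1901}{776 \left(3060 + 8 \sqrt{47}\right)} + \frac{10766}{39} = \frac{10766}{39} + \frac{1901}{776 \left(3060 + 8 \sqrt{47}\right)}$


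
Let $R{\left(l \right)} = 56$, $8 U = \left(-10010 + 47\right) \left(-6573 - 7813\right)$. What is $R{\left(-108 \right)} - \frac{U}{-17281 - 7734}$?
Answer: $\frac{77267219}{100060} \approx 772.21$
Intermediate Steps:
$U = \frac{71663859}{4}$ ($U = \frac{\left(-10010 + 47\right) \left(-6573 - 7813\right)}{8} = \frac{\left(-9963\right) \left(-14386\right)}{8} = \frac{1}{8} \cdot 143327718 = \frac{71663859}{4} \approx 1.7916 \cdot 10^{7}$)
$R{\left(-108 \right)} - \frac{U}{-17281 - 7734} = 56 - \frac{71663859}{4 \left(-17281 - 7734\right)} = 56 - \frac{71663859}{4 \left(-25015\right)} = 56 - \frac{71663859}{4} \left(- \frac{1}{25015}\right) = 56 - - \frac{71663859}{100060} = 56 + \frac{71663859}{100060} = \frac{77267219}{100060}$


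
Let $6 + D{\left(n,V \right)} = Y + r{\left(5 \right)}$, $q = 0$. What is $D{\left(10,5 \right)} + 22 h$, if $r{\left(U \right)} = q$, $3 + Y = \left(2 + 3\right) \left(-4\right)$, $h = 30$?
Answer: $631$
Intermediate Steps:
$Y = -23$ ($Y = -3 + \left(2 + 3\right) \left(-4\right) = -3 + 5 \left(-4\right) = -3 - 20 = -23$)
$r{\left(U \right)} = 0$
$D{\left(n,V \right)} = -29$ ($D{\left(n,V \right)} = -6 + \left(-23 + 0\right) = -6 - 23 = -29$)
$D{\left(10,5 \right)} + 22 h = -29 + 22 \cdot 30 = -29 + 660 = 631$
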